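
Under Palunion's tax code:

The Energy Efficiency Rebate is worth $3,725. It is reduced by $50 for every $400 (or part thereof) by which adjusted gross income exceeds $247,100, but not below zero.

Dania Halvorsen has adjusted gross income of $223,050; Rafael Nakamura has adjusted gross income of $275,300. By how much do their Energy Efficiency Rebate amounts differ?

$3,550

Dania ($223,050): Energy Efficiency Rebate: $223,050 is at or below the $247,100 threshold, so the full $3,725 applies.
Rafael ($275,300): Energy Efficiency Rebate: income exceeds $247,100 by $28,200, which is 71 full-or-partial $400 increments; reduction = 71 × $50 = $3,550, leaving $175.
Difference: |$3,725 − $175| = $3,550.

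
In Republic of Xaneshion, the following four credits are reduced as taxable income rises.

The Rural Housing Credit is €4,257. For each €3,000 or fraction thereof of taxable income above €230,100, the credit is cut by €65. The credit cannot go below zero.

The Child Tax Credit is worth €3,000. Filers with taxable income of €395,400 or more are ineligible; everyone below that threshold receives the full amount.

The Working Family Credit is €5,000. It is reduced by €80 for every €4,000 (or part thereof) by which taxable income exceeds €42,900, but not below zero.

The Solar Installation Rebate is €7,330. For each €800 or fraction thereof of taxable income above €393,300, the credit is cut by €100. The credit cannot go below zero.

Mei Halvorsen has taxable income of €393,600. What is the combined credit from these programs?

€10,912

Rural Housing Credit: income exceeds €230,100 by €163,500, which is 55 full-or-partial €3,000 increments; reduction = 55 × €65 = €3,575, leaving €682.
Child Tax Credit: €393,600 is below the €395,400 cutoff, so the full €3,000 applies.
Working Family Credit: income exceeds €42,900 by €350,700 → 88 increments × €80 = €7,040 ≥ base, so the credit is €0.
Solar Installation Rebate: income exceeds €393,300 by €300, which is 1 full-or-partial €800 increment; reduction = 1 × €100 = €100, leaving €7,230.
Total: €682 + €3,000 + €0 + €7,230 = €10,912.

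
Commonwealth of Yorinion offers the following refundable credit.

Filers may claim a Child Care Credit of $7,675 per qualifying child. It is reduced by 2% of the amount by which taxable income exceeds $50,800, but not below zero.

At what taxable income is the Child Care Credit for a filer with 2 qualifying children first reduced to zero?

$818,300

Full credit = 2 × $7,675 = $15,350.
The credit falls by 2% of each dollar above $50,800, so it reaches zero when the excess is $15,350 / 2% = $767,500: income = $50,800 + $767,500 = $818,300.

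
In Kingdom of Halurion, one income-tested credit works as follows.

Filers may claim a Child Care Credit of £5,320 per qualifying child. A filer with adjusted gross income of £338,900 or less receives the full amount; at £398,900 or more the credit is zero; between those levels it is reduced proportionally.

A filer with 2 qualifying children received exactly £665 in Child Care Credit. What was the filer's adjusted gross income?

£395,150

Full credit = 2 × £5,320 = £10,640.
£665 is 665/10,640 of the full £10,640, so 9,975/10,640 of the £60,000 range has been used: income = £338,900 + £60,000 × 9,975/10,640 = £395,150.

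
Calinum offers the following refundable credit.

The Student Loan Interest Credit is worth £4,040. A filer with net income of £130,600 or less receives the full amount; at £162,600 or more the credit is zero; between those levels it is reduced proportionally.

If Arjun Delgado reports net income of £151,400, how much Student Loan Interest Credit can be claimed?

£1,414

Student Loan Interest Credit: £151,400 is £20,800 into a £32,000 phase-out range, leaving 11,200/32,000 of the credit: £4,040 × 11,200/32,000 = £1,414.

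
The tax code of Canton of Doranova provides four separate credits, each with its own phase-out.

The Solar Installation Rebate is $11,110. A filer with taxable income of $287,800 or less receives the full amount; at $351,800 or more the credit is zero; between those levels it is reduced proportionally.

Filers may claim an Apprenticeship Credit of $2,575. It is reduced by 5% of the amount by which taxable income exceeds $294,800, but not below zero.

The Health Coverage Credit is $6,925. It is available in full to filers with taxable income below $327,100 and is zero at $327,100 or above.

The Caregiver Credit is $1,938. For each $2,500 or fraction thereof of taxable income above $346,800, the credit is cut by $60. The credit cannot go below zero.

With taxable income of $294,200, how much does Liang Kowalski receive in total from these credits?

Solar Installation Rebate: $294,200 is $6,400 into a $64,000 phase-out range, leaving 57,600/64,000 of the credit: $11,110 × 57,600/64,000 = $9,999.
Apprenticeship Credit: $294,200 is at or below the $294,800 threshold, so the full $2,575 applies.
Health Coverage Credit: $294,200 is below the $327,100 cutoff, so the full $6,925 applies.
Caregiver Credit: $294,200 is at or below the $346,800 threshold, so the full $1,938 applies.
Total: $9,999 + $2,575 + $6,925 + $1,938 = $21,437.

$21,437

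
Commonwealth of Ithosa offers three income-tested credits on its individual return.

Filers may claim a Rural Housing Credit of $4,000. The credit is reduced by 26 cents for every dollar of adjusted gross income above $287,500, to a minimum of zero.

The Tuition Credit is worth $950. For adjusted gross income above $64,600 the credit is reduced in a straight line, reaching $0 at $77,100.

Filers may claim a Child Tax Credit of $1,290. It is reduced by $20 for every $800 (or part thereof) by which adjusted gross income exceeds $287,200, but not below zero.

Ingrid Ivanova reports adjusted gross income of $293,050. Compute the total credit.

Rural Housing Credit: 26% of the $5,550 excess over $287,500 is $1,443; credit = $4,000 − $1,443 = $2,557.
Tuition Credit: $293,050 is at or above $77,100, so the credit is $0.
Child Tax Credit: income exceeds $287,200 by $5,850, which is 8 full-or-partial $800 increments; reduction = 8 × $20 = $160, leaving $1,130.
Total: $2,557 + $0 + $1,130 = $3,687.

$3,687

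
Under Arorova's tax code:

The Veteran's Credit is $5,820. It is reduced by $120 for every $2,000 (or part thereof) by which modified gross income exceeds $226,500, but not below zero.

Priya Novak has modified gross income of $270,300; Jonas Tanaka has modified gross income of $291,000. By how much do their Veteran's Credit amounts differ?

$1,320

Priya ($270,300): Veteran's Credit: income exceeds $226,500 by $43,800, which is 22 full-or-partial $2,000 increments; reduction = 22 × $120 = $2,640, leaving $3,180.
Jonas ($291,000): Veteran's Credit: income exceeds $226,500 by $64,500, which is 33 full-or-partial $2,000 increments; reduction = 33 × $120 = $3,960, leaving $1,860.
Difference: |$3,180 − $1,860| = $1,320.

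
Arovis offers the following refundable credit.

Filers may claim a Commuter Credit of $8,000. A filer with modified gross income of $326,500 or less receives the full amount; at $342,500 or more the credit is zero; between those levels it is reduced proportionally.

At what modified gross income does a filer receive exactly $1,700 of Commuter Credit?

$339,100

$1,700 is 1,700/8,000 of the full $8,000, so 6,300/8,000 of the $16,000 range has been used: income = $326,500 + $16,000 × 6,300/8,000 = $339,100.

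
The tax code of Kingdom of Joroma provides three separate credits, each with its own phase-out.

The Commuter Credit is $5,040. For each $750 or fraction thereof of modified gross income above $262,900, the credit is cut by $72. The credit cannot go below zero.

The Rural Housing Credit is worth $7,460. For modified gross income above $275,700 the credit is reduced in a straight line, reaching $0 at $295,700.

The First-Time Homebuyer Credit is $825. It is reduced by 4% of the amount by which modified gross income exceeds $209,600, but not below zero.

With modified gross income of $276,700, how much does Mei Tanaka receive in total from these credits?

$10,759

Commuter Credit: income exceeds $262,900 by $13,800, which is 19 full-or-partial $750 increments; reduction = 19 × $72 = $1,368, leaving $3,672.
Rural Housing Credit: $276,700 is $1,000 into a $20,000 phase-out range, leaving 19,000/20,000 of the credit: $7,460 × 19,000/20,000 = $7,087.
First-Time Homebuyer Credit: 4% of the $67,100 excess over $209,600 is $2,684 ≥ base, so the credit is $0.
Total: $3,672 + $7,087 + $0 = $10,759.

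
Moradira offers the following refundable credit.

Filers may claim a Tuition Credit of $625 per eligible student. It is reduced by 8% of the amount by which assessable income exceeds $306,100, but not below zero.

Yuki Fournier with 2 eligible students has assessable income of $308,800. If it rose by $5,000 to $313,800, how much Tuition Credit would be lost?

At $308,800 — base = 2 × $625 = $1,250. 8% of the $2,700 excess over $306,100 is $216; credit = $1,250 − $216 = $1,034.
At $313,800 — base = 2 × $625 = $1,250. 8% of the $7,700 excess over $306,100 is $616; credit = $1,250 − $616 = $634.
Lost: $1,034 − $634 = $400.

$400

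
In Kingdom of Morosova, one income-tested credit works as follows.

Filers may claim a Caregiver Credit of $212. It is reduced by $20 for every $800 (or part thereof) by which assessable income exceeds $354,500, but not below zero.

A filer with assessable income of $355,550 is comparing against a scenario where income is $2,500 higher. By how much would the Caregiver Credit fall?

$60

At $355,550 — income exceeds $354,500 by $1,050, which is 2 full-or-partial $800 increments; reduction = 2 × $20 = $40, leaving $172.
At $358,050 — income exceeds $354,500 by $3,550, which is 5 full-or-partial $800 increments; reduction = 5 × $20 = $100, leaving $112.
Lost: $172 − $112 = $60.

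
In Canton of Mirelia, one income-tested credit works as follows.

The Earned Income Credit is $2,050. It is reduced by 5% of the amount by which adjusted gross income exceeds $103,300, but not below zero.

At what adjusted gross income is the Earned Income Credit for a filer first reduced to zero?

$144,300

The credit falls by 5% of each dollar above $103,300, so it reaches zero when the excess is $2,050 / 5% = $41,000: income = $103,300 + $41,000 = $144,300.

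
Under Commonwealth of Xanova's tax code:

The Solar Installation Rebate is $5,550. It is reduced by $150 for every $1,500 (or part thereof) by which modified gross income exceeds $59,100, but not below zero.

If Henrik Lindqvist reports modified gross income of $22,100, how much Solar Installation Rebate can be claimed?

$5,550

Solar Installation Rebate: $22,100 is at or below the $59,100 threshold, so the full $5,550 applies.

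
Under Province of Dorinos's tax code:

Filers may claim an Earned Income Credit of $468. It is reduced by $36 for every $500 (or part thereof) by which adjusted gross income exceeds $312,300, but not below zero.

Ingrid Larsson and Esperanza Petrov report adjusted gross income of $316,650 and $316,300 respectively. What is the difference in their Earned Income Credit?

$36

Ingrid ($316,650): Earned Income Credit: income exceeds $312,300 by $4,350, which is 9 full-or-partial $500 increments; reduction = 9 × $36 = $324, leaving $144.
Esperanza ($316,300): Earned Income Credit: income exceeds $312,300 by $4,000, which is 8 full-or-partial $500 increments; reduction = 8 × $36 = $288, leaving $180.
Difference: |$144 − $180| = $36.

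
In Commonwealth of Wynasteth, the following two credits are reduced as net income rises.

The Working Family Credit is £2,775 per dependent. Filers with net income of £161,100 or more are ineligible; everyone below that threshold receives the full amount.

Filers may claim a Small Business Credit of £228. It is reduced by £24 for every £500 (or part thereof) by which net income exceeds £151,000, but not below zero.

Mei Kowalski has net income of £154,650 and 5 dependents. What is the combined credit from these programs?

Working Family Credit: base = 5 × £2,775 = £13,875. £154,650 is below the £161,100 cutoff, so the full £13,875 applies.
Small Business Credit: income exceeds £151,000 by £3,650, which is 8 full-or-partial £500 increments; reduction = 8 × £24 = £192, leaving £36.
Total: £13,875 + £36 = £13,911.

£13,911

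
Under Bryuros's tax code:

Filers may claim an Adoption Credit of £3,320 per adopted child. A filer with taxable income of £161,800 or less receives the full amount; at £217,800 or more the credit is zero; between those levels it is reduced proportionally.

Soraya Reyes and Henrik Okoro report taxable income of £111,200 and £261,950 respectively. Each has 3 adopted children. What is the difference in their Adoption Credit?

Soraya (£111,200): Adoption Credit: base = 3 × £3,320 = £9,960. £111,200 is at or below the £161,800 threshold, so the full £9,960 applies.
Henrik (£261,950): Adoption Credit: base = 3 × £3,320 = £9,960. £261,950 is at or above £217,800, so the credit is £0.
Difference: |£9,960 − £0| = £9,960.

£9,960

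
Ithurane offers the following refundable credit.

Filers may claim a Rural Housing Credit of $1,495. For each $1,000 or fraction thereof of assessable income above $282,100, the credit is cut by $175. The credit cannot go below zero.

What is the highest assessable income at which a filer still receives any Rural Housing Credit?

$290,100

After 8 increments the reduction is 8 × $175 = $1,400, leaving $95; one more increment wipes it out. Increment 8 ends at excess 8 × $1,000 = $8,000, so the highest qualifying income is $282,100 + $8,000 = $290,100.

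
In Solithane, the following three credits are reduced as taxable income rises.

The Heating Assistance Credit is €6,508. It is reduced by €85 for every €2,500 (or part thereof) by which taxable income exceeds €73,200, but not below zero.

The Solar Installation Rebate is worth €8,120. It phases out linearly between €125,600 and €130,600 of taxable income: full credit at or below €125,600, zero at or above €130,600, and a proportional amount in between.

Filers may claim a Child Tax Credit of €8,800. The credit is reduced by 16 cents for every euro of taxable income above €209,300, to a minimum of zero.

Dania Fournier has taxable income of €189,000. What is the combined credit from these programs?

Heating Assistance Credit: income exceeds €73,200 by €115,800, which is 47 full-or-partial €2,500 increments; reduction = 47 × €85 = €3,995, leaving €2,513.
Solar Installation Rebate: €189,000 is at or above €130,600, so the credit is €0.
Child Tax Credit: €189,000 is at or below the €209,300 threshold, so the full €8,800 applies.
Total: €2,513 + €0 + €8,800 = €11,313.

€11,313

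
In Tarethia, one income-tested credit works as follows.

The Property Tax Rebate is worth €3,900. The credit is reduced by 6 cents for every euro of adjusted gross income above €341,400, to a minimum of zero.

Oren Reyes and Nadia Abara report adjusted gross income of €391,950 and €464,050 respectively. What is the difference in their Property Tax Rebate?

Oren (€391,950): Property Tax Rebate: 6% of the €50,550 excess over €341,400 is €3,033; credit = €3,900 − €3,033 = €867.
Nadia (€464,050): Property Tax Rebate: 6% of the €122,650 excess over €341,400 is €7,359 ≥ base, so the credit is €0.
Difference: |€867 − €0| = €867.

€867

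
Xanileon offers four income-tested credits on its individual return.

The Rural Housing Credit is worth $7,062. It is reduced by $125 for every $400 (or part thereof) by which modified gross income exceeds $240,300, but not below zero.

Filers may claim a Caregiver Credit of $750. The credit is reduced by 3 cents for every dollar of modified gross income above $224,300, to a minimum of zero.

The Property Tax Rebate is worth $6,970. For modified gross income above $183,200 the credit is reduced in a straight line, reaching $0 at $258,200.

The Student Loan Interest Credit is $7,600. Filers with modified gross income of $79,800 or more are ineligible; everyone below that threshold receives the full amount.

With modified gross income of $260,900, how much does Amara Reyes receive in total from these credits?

$562

Rural Housing Credit: income exceeds $240,300 by $20,600, which is 52 full-or-partial $400 increments; reduction = 52 × $125 = $6,500, leaving $562.
Caregiver Credit: 3% of the $36,600 excess over $224,300 is $1,098 ≥ base, so the credit is $0.
Property Tax Rebate: $260,900 is at or above $258,200, so the credit is $0.
Student Loan Interest Credit: $260,900 meets or exceeds the $79,800 cutoff, so the credit is $0.
Total: $562 + $0 + $0 + $0 = $562.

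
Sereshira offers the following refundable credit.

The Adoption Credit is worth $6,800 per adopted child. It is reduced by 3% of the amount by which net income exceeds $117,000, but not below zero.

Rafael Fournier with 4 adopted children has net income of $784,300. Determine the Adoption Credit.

Adoption Credit: base = 4 × $6,800 = $27,200. 3% of the $667,300 excess over $117,000 is $20,019; credit = $27,200 − $20,019 = $7,181.

$7,181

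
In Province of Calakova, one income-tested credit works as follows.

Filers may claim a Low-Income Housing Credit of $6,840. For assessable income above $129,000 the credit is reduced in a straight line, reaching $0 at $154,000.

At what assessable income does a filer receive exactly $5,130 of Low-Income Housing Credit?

$135,250

$5,130 is 5,130/6,840 of the full $6,840, so 1,710/6,840 of the $25,000 range has been used: income = $129,000 + $25,000 × 1,710/6,840 = $135,250.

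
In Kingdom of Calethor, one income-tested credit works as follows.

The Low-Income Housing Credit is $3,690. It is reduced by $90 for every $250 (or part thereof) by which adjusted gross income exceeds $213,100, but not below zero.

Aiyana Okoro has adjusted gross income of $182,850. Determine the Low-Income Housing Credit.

Low-Income Housing Credit: $182,850 is at or below the $213,100 threshold, so the full $3,690 applies.

$3,690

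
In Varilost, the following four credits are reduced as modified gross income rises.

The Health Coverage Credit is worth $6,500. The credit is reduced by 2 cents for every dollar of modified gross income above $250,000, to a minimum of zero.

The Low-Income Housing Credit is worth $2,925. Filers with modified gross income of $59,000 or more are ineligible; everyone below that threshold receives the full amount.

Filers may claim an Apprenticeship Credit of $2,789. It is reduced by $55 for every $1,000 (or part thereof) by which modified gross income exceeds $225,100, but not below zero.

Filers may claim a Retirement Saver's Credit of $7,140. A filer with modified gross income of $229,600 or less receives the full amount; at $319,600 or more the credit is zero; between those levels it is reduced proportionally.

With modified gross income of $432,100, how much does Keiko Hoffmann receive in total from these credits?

Health Coverage Credit: 2% of the $182,100 excess over $250,000 is $3,642; credit = $6,500 − $3,642 = $2,858.
Low-Income Housing Credit: $432,100 meets or exceeds the $59,000 cutoff, so the credit is $0.
Apprenticeship Credit: income exceeds $225,100 by $207,000 → 207 increments × $55 = $11,385 ≥ base, so the credit is $0.
Retirement Saver's Credit: $432,100 is at or above $319,600, so the credit is $0.
Total: $2,858 + $0 + $0 + $0 = $2,858.

$2,858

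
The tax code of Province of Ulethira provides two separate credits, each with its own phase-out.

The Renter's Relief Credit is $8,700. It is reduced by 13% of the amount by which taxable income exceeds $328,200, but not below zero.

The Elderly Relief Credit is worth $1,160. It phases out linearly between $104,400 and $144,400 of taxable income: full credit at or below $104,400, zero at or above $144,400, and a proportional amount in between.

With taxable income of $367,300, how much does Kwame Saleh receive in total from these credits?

$3,617

Renter's Relief Credit: 13% of the $39,100 excess over $328,200 is $5,083; credit = $8,700 − $5,083 = $3,617.
Elderly Relief Credit: $367,300 is at or above $144,400, so the credit is $0.
Total: $3,617 + $0 = $3,617.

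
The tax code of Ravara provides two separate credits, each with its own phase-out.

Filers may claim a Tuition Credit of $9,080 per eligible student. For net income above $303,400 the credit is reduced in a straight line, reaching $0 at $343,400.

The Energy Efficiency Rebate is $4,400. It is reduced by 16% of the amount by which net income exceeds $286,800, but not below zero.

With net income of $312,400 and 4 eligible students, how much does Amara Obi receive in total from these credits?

Tuition Credit: base = 4 × $9,080 = $36,320. $312,400 is $9,000 into a $40,000 phase-out range, leaving 31,000/40,000 of the credit: $36,320 × 31,000/40,000 = $28,148.
Energy Efficiency Rebate: 16% of the $25,600 excess over $286,800 is $4,096; credit = $4,400 − $4,096 = $304.
Total: $28,148 + $304 = $28,452.

$28,452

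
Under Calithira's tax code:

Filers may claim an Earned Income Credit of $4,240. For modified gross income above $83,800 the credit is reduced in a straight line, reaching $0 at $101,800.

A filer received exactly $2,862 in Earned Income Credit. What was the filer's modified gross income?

$89,650

$2,862 is 2,862/4,240 of the full $4,240, so 1,378/4,240 of the $18,000 range has been used: income = $83,800 + $18,000 × 1,378/4,240 = $89,650.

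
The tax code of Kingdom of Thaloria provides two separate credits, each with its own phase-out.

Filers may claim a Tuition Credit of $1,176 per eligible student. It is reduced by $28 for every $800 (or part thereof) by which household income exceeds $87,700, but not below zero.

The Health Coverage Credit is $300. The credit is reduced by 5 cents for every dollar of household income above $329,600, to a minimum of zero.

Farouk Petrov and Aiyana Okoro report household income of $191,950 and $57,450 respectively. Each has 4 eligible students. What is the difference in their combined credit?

Farouk ($191,950): Tuition Credit: base = 4 × $1,176 = $4,704. income exceeds $87,700 by $104,250, which is 131 full-or-partial $800 increments; reduction = 131 × $28 = $3,668, leaving $1,036. Health Coverage Credit: $191,950 is at or below the $329,600 threshold, so the full $300 applies. total $1,036 + $300 = $1,336
Aiyana ($57,450): Tuition Credit: base = 4 × $1,176 = $4,704. $57,450 is at or below the $87,700 threshold, so the full $4,704 applies. Health Coverage Credit: $57,450 is at or below the $329,600 threshold, so the full $300 applies. total $4,704 + $300 = $5,004
Difference: |$1,336 − $5,004| = $3,668.

$3,668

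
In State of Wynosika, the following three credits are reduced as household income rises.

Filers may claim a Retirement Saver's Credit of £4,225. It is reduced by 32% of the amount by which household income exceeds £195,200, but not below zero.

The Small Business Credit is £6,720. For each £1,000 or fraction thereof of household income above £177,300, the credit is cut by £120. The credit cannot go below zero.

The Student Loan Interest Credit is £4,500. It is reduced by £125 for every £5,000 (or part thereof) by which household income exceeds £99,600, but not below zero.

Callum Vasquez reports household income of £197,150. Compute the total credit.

£9,921

Retirement Saver's Credit: 32% of the £1,950 excess over £195,200 is £624; credit = £4,225 − £624 = £3,601.
Small Business Credit: income exceeds £177,300 by £19,850, which is 20 full-or-partial £1,000 increments; reduction = 20 × £120 = £2,400, leaving £4,320.
Student Loan Interest Credit: income exceeds £99,600 by £97,550, which is 20 full-or-partial £5,000 increments; reduction = 20 × £125 = £2,500, leaving £2,000.
Total: £3,601 + £4,320 + £2,000 = £9,921.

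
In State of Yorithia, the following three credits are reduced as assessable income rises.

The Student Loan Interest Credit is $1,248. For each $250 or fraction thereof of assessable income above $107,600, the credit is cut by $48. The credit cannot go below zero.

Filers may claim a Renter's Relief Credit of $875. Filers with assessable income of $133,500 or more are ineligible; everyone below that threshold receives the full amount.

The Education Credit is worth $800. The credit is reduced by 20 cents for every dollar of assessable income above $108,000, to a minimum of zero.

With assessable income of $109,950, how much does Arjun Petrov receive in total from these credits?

$2,053

Student Loan Interest Credit: income exceeds $107,600 by $2,350, which is 10 full-or-partial $250 increments; reduction = 10 × $48 = $480, leaving $768.
Renter's Relief Credit: $109,950 is below the $133,500 cutoff, so the full $875 applies.
Education Credit: 20% of the $1,950 excess over $108,000 is $390; credit = $800 − $390 = $410.
Total: $768 + $875 + $410 = $2,053.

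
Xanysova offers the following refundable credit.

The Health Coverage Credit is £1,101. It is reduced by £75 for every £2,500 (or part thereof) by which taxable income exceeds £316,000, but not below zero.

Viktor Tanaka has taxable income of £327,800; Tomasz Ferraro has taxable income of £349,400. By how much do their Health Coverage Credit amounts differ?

£675

Viktor (£327,800): Health Coverage Credit: income exceeds £316,000 by £11,800, which is 5 full-or-partial £2,500 increments; reduction = 5 × £75 = £375, leaving £726.
Tomasz (£349,400): Health Coverage Credit: income exceeds £316,000 by £33,400, which is 14 full-or-partial £2,500 increments; reduction = 14 × £75 = £1,050, leaving £51.
Difference: |£726 − £51| = £675.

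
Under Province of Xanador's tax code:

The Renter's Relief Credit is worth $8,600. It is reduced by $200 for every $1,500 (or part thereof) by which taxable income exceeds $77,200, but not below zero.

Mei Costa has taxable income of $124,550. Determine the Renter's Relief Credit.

Renter's Relief Credit: income exceeds $77,200 by $47,350, which is 32 full-or-partial $1,500 increments; reduction = 32 × $200 = $6,400, leaving $2,200.

$2,200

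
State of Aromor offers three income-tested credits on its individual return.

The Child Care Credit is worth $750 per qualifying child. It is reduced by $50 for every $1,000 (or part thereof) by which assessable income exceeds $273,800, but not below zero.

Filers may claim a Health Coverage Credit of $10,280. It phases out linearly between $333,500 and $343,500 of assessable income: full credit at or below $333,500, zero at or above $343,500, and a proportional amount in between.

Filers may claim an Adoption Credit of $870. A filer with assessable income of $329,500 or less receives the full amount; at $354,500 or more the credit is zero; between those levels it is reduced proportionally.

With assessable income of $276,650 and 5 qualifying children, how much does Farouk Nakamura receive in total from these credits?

Child Care Credit: base = 5 × $750 = $3,750. income exceeds $273,800 by $2,850, which is 3 full-or-partial $1,000 increments; reduction = 3 × $50 = $150, leaving $3,600.
Health Coverage Credit: $276,650 is at or below the $333,500 threshold, so the full $10,280 applies.
Adoption Credit: $276,650 is at or below the $329,500 threshold, so the full $870 applies.
Total: $3,600 + $10,280 + $870 = $14,750.

$14,750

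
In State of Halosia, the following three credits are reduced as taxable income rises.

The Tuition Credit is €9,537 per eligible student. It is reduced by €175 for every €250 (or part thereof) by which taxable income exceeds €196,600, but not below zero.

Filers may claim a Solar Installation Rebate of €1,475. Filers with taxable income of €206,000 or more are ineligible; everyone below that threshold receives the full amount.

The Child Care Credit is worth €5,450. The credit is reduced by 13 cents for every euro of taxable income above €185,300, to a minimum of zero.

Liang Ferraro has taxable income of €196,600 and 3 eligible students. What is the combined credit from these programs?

Tuition Credit: base = 3 × €9,537 = €28,611. €196,600 is at or below the €196,600 threshold, so the full €28,611 applies.
Solar Installation Rebate: €196,600 is below the €206,000 cutoff, so the full €1,475 applies.
Child Care Credit: 13% of the €11,300 excess over €185,300 is €1,469; credit = €5,450 − €1,469 = €3,981.
Total: €28,611 + €1,475 + €3,981 = €34,067.

€34,067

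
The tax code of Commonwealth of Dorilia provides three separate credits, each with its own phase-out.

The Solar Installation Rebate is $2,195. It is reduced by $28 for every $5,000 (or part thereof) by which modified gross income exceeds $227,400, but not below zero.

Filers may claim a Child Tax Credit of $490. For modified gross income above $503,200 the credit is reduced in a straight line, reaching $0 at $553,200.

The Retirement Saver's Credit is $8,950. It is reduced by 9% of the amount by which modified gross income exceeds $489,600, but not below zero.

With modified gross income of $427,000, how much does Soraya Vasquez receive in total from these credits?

Solar Installation Rebate: income exceeds $227,400 by $199,600, which is 40 full-or-partial $5,000 increments; reduction = 40 × $28 = $1,120, leaving $1,075.
Child Tax Credit: $427,000 is at or below the $503,200 threshold, so the full $490 applies.
Retirement Saver's Credit: $427,000 is at or below the $489,600 threshold, so the full $8,950 applies.
Total: $1,075 + $490 + $8,950 = $10,515.

$10,515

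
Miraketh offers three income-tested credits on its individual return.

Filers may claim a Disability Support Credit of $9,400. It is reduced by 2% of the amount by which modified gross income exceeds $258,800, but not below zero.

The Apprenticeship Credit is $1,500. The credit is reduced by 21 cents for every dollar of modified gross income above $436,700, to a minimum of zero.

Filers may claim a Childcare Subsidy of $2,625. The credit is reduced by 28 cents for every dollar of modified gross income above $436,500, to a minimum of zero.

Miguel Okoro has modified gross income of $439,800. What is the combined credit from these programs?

Disability Support Credit: 2% of the $181,000 excess over $258,800 is $3,620; credit = $9,400 − $3,620 = $5,780.
Apprenticeship Credit: 21% of the $3,100 excess over $436,700 is $651; credit = $1,500 − $651 = $849.
Childcare Subsidy: 28% of the $3,300 excess over $436,500 is $924; credit = $2,625 − $924 = $1,701.
Total: $5,780 + $849 + $1,701 = $8,330.

$8,330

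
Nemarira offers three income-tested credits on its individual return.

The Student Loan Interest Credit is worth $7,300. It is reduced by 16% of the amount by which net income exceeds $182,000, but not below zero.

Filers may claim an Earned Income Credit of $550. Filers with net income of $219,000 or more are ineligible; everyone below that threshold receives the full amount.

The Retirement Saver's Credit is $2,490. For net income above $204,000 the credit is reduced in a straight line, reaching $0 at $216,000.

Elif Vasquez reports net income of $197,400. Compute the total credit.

Student Loan Interest Credit: 16% of the $15,400 excess over $182,000 is $2,464; credit = $7,300 − $2,464 = $4,836.
Earned Income Credit: $197,400 is below the $219,000 cutoff, so the full $550 applies.
Retirement Saver's Credit: $197,400 is at or below the $204,000 threshold, so the full $2,490 applies.
Total: $4,836 + $550 + $2,490 = $7,876.

$7,876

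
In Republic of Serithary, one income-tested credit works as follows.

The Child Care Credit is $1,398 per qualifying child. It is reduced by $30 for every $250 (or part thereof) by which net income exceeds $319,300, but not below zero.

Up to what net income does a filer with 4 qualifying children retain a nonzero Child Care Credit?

$365,800

Full credit = 4 × $1,398 = $5,592.
After 186 increments the reduction is 186 × $30 = $5,580, leaving $12; one more increment wipes it out. Increment 186 ends at excess 186 × $250 = $46,500, so the highest qualifying income is $319,300 + $46,500 = $365,800.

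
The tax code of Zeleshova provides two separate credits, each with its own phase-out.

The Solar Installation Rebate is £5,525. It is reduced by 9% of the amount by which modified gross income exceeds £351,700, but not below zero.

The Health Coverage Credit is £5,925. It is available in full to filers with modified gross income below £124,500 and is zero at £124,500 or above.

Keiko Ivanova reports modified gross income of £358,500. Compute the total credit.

£4,913

Solar Installation Rebate: 9% of the £6,800 excess over £351,700 is £612; credit = £5,525 − £612 = £4,913.
Health Coverage Credit: £358,500 meets or exceeds the £124,500 cutoff, so the credit is £0.
Total: £4,913 + £0 = £4,913.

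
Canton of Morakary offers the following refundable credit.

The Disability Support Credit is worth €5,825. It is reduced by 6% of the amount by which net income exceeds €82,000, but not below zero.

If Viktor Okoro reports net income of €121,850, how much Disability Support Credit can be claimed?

Disability Support Credit: 6% of the €39,850 excess over €82,000 is €2,391; credit = €5,825 − €2,391 = €3,434.

€3,434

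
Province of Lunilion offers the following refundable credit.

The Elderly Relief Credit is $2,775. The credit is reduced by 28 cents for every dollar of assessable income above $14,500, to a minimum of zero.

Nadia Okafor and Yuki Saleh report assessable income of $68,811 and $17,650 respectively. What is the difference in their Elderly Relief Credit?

Nadia ($68,811): Elderly Relief Credit: 28% of the $54,311 excess over $14,500 is $15,207.08 ≥ base, so the credit is $0.
Yuki ($17,650): Elderly Relief Credit: 28% of the $3,150 excess over $14,500 is $882; credit = $2,775 − $882 = $1,893.
Difference: |$0 − $1,893| = $1,893.

$1,893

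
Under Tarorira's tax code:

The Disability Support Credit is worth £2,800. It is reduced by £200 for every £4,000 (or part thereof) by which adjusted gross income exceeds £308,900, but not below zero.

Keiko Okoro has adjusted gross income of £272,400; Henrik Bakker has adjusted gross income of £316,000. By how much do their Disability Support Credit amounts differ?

£400

Keiko (£272,400): Disability Support Credit: £272,400 is at or below the £308,900 threshold, so the full £2,800 applies.
Henrik (£316,000): Disability Support Credit: income exceeds £308,900 by £7,100, which is 2 full-or-partial £4,000 increments; reduction = 2 × £200 = £400, leaving £2,400.
Difference: |£2,800 − £2,400| = £400.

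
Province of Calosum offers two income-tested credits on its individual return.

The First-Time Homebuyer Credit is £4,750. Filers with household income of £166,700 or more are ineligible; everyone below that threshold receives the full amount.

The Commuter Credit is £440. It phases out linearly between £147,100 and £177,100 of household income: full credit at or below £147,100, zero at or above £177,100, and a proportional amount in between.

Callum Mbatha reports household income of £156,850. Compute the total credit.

First-Time Homebuyer Credit: £156,850 is below the £166,700 cutoff, so the full £4,750 applies.
Commuter Credit: £156,850 is £9,750 into a £30,000 phase-out range, leaving 20,250/30,000 of the credit: £440 × 20,250/30,000 = £297.
Total: £4,750 + £297 = £5,047.

£5,047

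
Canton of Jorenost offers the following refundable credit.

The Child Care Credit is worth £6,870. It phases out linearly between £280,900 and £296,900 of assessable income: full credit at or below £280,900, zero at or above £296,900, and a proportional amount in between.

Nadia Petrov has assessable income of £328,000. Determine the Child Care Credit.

£0

Child Care Credit: £328,000 is at or above £296,900, so the credit is £0.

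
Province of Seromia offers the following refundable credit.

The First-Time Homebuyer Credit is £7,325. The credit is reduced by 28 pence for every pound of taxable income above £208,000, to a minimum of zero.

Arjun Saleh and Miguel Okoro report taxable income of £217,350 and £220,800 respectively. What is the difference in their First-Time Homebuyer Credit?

£966

Arjun (£217,350): First-Time Homebuyer Credit: 28% of the £9,350 excess over £208,000 is £2,618; credit = £7,325 − £2,618 = £4,707.
Miguel (£220,800): First-Time Homebuyer Credit: 28% of the £12,800 excess over £208,000 is £3,584; credit = £7,325 − £3,584 = £3,741.
Difference: |£4,707 − £3,741| = £966.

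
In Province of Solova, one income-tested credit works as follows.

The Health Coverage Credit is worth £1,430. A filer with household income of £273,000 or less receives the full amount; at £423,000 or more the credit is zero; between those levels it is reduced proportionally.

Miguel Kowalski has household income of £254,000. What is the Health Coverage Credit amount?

£1,430

Health Coverage Credit: £254,000 is at or below the £273,000 threshold, so the full £1,430 applies.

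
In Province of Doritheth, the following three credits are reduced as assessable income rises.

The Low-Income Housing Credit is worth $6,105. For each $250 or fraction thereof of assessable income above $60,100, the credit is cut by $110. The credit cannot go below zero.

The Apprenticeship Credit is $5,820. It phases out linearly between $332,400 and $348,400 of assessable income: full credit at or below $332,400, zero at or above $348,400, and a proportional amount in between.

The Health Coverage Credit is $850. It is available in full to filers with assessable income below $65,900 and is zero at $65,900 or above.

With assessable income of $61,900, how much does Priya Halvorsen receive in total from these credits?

Low-Income Housing Credit: income exceeds $60,100 by $1,800, which is 8 full-or-partial $250 increments; reduction = 8 × $110 = $880, leaving $5,225.
Apprenticeship Credit: $61,900 is at or below the $332,400 threshold, so the full $5,820 applies.
Health Coverage Credit: $61,900 is below the $65,900 cutoff, so the full $850 applies.
Total: $5,225 + $5,820 + $850 = $11,895.

$11,895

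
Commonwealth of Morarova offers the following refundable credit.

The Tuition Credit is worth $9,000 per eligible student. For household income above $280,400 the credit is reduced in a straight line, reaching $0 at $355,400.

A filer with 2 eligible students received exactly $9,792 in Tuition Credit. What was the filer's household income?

Full credit = 2 × $9,000 = $18,000.
$9,792 is 9,792/18,000 of the full $18,000, so 8,208/18,000 of the $75,000 range has been used: income = $280,400 + $75,000 × 8,208/18,000 = $314,600.

$314,600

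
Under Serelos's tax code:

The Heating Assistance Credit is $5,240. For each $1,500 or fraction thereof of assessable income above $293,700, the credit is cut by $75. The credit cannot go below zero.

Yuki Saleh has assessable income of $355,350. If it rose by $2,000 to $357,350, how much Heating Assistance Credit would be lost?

At $355,350 — income exceeds $293,700 by $61,650, which is 42 full-or-partial $1,500 increments; reduction = 42 × $75 = $3,150, leaving $2,090.
At $357,350 — income exceeds $293,700 by $63,650, which is 43 full-or-partial $1,500 increments; reduction = 43 × $75 = $3,225, leaving $2,015.
Lost: $2,090 − $2,015 = $75.

$75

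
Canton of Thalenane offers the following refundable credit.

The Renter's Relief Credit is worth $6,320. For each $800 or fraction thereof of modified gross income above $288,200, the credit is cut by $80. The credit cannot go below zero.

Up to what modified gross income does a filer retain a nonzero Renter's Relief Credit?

After 78 increments the reduction is 78 × $80 = $6,240, leaving $80; one more increment wipes it out. Increment 78 ends at excess 78 × $800 = $62,400, so the highest qualifying income is $288,200 + $62,400 = $350,600.

$350,600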